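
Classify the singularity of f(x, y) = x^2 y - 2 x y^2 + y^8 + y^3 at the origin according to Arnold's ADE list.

The Hessian of f at 0 is [[0, 0], [0, 0]] with rank 0, so corank 2. A Groebner basis of the Jacobian ideal J(f) in C{x,y} is {x^2/8 + y^7 - y^2/8, x^3 - y^3, x*y - y^2}; counting standard monomials gives mu = 9. Corank 2; j^3 = y*(x - y)^2 has shape L^2 M (L != M), so D-series; mu = 9 gives D_9.

D_{9}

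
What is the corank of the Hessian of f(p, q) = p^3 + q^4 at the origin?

2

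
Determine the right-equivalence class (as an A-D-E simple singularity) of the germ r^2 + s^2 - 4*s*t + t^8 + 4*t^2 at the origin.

A7

The Hessian of f at 0 has rank 2. Corank 1: A-series; mu = 7 gives A_7.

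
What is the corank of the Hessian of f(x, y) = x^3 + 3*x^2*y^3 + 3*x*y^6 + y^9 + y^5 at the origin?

2

The Hessian at 0 is [[0, 0], [0, 0]] of rank 0; hence corank 2.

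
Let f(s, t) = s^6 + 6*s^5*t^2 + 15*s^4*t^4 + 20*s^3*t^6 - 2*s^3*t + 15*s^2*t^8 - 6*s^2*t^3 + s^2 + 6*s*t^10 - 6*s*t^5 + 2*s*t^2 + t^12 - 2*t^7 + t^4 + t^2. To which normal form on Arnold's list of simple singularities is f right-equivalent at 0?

The Hessian of f at 0 is [[2, 0], [0, 2]] with rank 2, so corank 0. A Groebner basis of the Jacobian ideal J(f) in C{s,t} is {s, t}; counting standard monomials gives mu = 1. Corank 0: nondegenerate Morse point, so A_1.

A_{1}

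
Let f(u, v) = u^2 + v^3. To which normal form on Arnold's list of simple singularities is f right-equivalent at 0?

A_{2}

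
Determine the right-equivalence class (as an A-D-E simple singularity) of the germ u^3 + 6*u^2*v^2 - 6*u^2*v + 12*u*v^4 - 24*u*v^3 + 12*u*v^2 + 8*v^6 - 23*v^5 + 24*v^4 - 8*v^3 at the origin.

The Hessian of f at 0 has rank 0. Corank 2; j^3 = (u - 2*v)^3 is a perfect cube, so E-series; the 5-jet and mu = 8 give E_8.

E8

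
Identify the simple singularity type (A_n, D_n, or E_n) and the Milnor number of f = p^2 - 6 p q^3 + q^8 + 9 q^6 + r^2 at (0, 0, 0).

The Hessian of f at 0 has rank 2. Corank 1: A-series; mu = 7 gives A_7.

Type A_{7}, Milnor number mu = 7.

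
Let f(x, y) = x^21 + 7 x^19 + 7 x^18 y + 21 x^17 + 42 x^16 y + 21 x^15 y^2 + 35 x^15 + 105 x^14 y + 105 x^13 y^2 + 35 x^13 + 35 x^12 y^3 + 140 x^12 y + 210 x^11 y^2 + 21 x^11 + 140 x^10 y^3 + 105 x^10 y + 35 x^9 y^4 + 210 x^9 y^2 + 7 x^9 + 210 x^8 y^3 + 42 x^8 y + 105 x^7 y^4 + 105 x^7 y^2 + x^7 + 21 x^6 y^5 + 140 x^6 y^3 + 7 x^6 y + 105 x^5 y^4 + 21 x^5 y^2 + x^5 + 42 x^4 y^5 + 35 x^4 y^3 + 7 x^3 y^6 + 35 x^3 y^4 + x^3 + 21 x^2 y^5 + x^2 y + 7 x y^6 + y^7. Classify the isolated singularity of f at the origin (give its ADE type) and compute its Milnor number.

Type D_8, Milnor number mu = 8.

The Hessian of f at 0 has rank 0. Corank 2; j^3 = x^2*(x + y) has shape L^2 M (L != M), so D-series; mu = 8 gives D_8.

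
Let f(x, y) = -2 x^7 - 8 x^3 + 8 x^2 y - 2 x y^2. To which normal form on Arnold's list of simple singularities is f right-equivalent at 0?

D8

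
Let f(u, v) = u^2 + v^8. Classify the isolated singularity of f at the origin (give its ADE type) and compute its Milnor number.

Type A_{7}, Milnor number mu = 7.

The Hessian of f at 0 is [[2, 0], [0, 0]] with rank 1, so corank 1. A Groebner basis of the Jacobian ideal J(f) in C{u,v} is {v^7, u}; counting standard monomials gives mu = 7. Corank 1: A-series; mu = 7 gives A_7.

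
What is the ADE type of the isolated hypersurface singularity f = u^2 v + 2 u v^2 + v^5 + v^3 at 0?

D_6

The Hessian of f at 0 has rank 0. Corank 2; j^3 = v*(u + v)^2 has shape L^2 M (L != M), so D-series; mu = 6 gives D_6.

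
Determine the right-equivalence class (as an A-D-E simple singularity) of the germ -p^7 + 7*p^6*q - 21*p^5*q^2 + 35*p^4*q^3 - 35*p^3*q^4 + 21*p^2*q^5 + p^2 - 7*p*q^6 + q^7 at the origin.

A_6

The Hessian of f at 0 has rank 1. Corank 1: A-series; mu = 6 gives A_6.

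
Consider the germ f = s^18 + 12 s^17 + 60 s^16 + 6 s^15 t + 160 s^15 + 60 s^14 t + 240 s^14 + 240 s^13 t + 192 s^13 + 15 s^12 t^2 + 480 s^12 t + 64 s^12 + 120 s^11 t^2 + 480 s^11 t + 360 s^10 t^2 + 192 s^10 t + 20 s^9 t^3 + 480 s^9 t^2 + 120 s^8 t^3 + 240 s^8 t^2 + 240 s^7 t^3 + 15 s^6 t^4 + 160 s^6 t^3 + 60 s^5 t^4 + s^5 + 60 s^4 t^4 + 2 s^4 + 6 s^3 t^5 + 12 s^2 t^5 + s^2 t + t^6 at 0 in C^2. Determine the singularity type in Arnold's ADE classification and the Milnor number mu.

The Hessian of f at 0 has rank 0. Corank 2; j^3 = s^2*t has shape L^2 M (L != M), so D-series; mu = 7 gives D_7.

Type D_{7}, Milnor number mu = 7.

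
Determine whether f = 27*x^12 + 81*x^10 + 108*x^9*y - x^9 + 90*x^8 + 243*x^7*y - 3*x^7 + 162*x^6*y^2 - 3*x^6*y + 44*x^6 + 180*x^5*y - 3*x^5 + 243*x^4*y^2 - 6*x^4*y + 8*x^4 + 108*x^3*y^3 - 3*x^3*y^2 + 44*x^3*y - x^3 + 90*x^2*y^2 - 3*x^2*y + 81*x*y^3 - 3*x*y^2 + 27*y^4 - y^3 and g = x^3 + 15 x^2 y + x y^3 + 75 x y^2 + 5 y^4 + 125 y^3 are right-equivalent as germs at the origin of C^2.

Yes.

The Hessian of f at 0 has rank 0. Corank 2; j^3 = -(x + y)^3 is a perfect cube, so E-series; the 4-jet and mu = 7 give E_7. The Hessian of g at 0 has rank 0. Corank 2; j^3 = (x + 5*y)^3 is a perfect cube, so E-series; the 4-jet and mu = 7 give E_7. Both have type E_7, hence right-equivalent.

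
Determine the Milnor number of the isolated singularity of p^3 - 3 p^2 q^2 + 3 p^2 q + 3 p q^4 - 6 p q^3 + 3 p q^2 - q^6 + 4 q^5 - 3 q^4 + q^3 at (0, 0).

8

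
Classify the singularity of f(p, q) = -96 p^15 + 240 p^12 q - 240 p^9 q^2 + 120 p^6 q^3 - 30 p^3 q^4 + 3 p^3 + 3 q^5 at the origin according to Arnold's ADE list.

The Hessian of f at 0 is [[0, 0], [0, 0]] with rank 0, so corank 2. A Groebner basis of the Jacobian ideal J(f) in C{p,q} is {q^4, p^2}; counting standard monomials gives mu = 8. Corank 2; j^3 = 3*p^3 is a perfect cube, so E-series; the 5-jet and mu = 8 give E_8.

E_8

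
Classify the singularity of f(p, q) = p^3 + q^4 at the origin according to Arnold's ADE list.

E6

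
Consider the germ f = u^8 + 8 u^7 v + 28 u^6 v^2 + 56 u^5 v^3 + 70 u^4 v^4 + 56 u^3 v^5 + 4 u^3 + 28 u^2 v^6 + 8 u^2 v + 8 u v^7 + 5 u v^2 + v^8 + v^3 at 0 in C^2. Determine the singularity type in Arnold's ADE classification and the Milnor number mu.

Type D_9, Milnor number mu = 9.

The Hessian of f at 0 has rank 0. Corank 2; j^3 = (u + v)*(2*u + v)^2 has shape L^2 M (L != M), so D-series; mu = 9 gives D_9.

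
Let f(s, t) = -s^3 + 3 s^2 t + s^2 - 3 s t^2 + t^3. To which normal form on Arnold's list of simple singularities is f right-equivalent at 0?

The Hessian of f at 0 has rank 1. Corank 1: A-series; mu = 2 gives A_2.

A2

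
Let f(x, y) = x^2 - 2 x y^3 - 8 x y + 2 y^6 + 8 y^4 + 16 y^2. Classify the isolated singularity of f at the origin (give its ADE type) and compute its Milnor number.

The Hessian of f at 0 is [[2, -8], [-8, 32]] with rank 1, so corank 1. A Groebner basis of the Jacobian ideal J(f) in C{x,y} is {x*y^2 - 4*x + 16*y, -x + y^3 + 4*y, x^2 - 8*x*y + 16*y^2}; counting standard monomials gives mu = 5. Corank 1: A-series; mu = 5 gives A_5.

Type A_5, Milnor number mu = 5.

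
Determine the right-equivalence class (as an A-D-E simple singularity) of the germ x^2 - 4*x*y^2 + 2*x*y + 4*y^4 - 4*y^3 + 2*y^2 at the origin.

A_{1}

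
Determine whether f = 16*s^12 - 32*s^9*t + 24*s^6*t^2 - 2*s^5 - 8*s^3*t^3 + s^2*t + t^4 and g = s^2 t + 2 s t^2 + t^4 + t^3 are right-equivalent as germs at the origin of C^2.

Yes.

The Hessian of f at 0 has rank 0. Corank 2; j^3 = s^2*t has shape L^2 M (L != M), so D-series; mu = 5 gives D_5. The Hessian of g at 0 has rank 0. Corank 2; j^3 = t*(s + t)^2 has shape L^2 M (L != M), so D-series; mu = 5 gives D_5. Both have type D_5, hence right-equivalent.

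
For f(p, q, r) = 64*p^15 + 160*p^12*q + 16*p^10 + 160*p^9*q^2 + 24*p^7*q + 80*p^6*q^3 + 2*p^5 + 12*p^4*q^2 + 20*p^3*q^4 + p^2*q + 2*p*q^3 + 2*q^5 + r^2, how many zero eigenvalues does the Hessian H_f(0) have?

The Hessian at 0 is [[0, 0, 0], [0, 0, 0], [0, 0, 2]] of rank 1; hence corank 2.

2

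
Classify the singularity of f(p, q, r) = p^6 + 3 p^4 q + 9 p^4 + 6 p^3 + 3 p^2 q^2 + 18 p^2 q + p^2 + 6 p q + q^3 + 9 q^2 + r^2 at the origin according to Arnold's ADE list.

A_2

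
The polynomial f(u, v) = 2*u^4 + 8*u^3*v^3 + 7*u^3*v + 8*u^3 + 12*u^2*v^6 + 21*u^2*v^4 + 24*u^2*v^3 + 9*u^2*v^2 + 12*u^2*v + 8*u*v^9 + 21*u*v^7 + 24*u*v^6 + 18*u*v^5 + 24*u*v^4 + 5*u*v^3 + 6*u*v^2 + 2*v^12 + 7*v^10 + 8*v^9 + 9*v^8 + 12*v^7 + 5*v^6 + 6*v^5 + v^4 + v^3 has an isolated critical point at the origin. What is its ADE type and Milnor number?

The Hessian of f at 0 has rank 0. Corank 2; j^3 = (2*u + v)^3 is a perfect cube, so E-series; the 4-jet and mu = 7 give E_7.

Type E_{7}, Milnor number mu = 7.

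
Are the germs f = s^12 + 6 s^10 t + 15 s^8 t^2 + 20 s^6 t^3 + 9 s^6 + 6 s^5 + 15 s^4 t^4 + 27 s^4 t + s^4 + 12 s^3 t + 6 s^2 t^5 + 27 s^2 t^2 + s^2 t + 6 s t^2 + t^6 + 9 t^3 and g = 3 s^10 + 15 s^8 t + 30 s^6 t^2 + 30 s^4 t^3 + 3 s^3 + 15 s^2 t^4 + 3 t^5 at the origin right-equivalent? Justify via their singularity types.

The Hessian of f at 0 is [[0, 0], [0, 0]] with rank 0, so corank 2. A Groebner basis of the Jacobian ideal J(f) in C{s,t} is {15*s^2/6557 + 30616*s*t/1593351 + t^4 + 8746*t^3/59013 + 19681*t^2/531117, s^3 + 2187*s^2/6557 + 6567*s*t/6557 + 54*t^3/6557 + 18*t^2/6557, s^2*t + s*t/3 + t^2, -81*s^2/6557 + s*t^2 - 8746*s*t/59013 + 6555*t^3/6557 - 6559*t^2/19671}; counting standard monomials gives mu = 7. Corank 2; j^3 = t*(s + 3*t)^2 has shape L^2 M (L != M), so D-series; mu = 7 gives D_7. The Hessian of g at 0 is [[0, 0], [0, 0]] with rank 0, so corank 2. A Groebner basis of the Jacobian ideal J(g) in C{s,t} is {t^4, s^2}; counting standard monomials gives mu = 8. Corank 2; j^3 = 3*s^3 is a perfect cube, so E-series; the 5-jet and mu = 8 give E_8. f is D_7 but g is E_8, hence not right-equivalent.

No.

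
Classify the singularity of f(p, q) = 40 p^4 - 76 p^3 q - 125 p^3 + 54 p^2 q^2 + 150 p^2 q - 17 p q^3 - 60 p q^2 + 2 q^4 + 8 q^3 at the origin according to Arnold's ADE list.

The Hessian of f at 0 is [[0, 0], [0, 0]] with rank 0, so corank 2. A Groebner basis of the Jacobian ideal J(f) in C{p,q} is {1171875*p^2/4 - 234375*p*q + q^4 + 125*q^3/4 + 46875*q^2, p^3 - 675*p^2/2 + 270*p*q - q^3/10 - 54*q^2, p^2*q - 2125*p^2/4 + 425*p*q - 13*q^3/60 - 85*q^2, -625*p^2 + p*q^2 + 500*p*q - 7*q^3/15 - 100*q^2}; counting standard monomials gives mu = 7. Corank 2; j^3 = -(5*p - 2*q)^3 is a perfect cube, so E-series; the 4-jet and mu = 7 give E_7.

E_{7}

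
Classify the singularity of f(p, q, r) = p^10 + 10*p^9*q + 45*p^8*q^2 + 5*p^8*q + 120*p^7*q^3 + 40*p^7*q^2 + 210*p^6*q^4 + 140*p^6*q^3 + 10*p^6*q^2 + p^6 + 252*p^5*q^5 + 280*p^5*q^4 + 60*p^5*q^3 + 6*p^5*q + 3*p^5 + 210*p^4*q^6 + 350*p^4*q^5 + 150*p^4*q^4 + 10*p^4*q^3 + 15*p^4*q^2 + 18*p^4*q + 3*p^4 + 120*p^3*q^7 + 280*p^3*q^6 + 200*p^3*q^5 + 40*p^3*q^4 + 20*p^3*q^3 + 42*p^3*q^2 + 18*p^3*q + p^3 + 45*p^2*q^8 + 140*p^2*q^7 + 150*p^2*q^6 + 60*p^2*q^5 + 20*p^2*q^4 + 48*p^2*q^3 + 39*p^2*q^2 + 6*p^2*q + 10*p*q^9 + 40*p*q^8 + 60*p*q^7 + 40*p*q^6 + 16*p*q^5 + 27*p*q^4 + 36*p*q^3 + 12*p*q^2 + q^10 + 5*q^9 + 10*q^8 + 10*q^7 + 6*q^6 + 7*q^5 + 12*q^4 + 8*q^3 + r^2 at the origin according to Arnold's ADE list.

E_{8}

The Hessian of f at 0 has rank 1. Corank 2; j^3 = (p + 2*q)^3 is a perfect cube, so E-series; the 5-jet and mu = 8 give E_8.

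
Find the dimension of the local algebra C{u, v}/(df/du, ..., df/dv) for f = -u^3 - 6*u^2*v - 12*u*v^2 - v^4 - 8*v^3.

6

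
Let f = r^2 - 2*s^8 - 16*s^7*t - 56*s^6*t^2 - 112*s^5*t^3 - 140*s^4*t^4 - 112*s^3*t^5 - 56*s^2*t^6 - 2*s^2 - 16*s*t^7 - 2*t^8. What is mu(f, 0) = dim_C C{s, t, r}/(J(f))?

7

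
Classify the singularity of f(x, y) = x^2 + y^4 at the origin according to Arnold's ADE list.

The Hessian of f at 0 has rank 1. Corank 1: A-series; mu = 3 gives A_3.

A3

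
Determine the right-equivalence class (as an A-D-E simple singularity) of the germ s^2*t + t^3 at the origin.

The Hessian of f at 0 is [[0, 0], [0, 0]] with rank 0, so corank 2. A Groebner basis of the Jacobian ideal J(f) in C{s,t} is {t^3, s^2 + 3*t^2, s*t}; counting standard monomials gives mu = 4. Corank 2; j^3 = t*(s^2 + t^2) splits into three distinct lines over C (the quadratic factor has nonzero discriminant), so D_4.

D4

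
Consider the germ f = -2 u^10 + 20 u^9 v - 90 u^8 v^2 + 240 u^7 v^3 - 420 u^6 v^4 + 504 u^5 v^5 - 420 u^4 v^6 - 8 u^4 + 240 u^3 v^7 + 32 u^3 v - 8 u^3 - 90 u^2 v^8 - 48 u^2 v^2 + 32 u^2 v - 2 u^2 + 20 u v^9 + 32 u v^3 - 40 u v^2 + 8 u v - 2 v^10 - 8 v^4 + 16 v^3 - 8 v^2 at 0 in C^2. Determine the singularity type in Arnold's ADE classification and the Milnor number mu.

The Hessian of f at 0 is [[-4, 8], [8, -16]] with rank 1, so corank 1. A Groebner basis of the Jacobian ideal J(f) in C{u,v} is {u*v^4 + 20*u*v^3 + 69*u*v^2/4 + 17*u*v/4 + 5*u/16 - 27*v^4 - 57*v^3/2 - 63*v^2/8 - 5*v/8, 15*u*v^3 + 27*u*v^2/2 + 27*u*v/8 + u/4 + v^5 - 20*v^4 - 89*v^3/4 - 25*v^2/4 - v/2, u^2 - 2*u*v + u/2 + v^2 - v}; counting standard monomials gives mu = 9. Corank 1: A-series; mu = 9 gives A_9.

Type A_9, Milnor number mu = 9.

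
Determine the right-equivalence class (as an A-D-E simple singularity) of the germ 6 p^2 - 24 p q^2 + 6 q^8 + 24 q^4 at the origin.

The Hessian of f at 0 has rank 1. Corank 1: A-series; mu = 7 gives A_7.

A7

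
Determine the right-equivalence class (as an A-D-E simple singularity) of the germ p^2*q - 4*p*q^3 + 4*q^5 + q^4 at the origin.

The Hessian of f at 0 is [[0, 0], [0, 0]] with rank 0, so corank 2. A Groebner basis of the Jacobian ideal J(f) in C{p,q} is {p*q^2, -p*q/2 + q^3, p^2 + 2*p*q}; counting standard monomials gives mu = 5. Corank 2; j^3 = p^2*q has shape L^2 M (L != M), so D-series; mu = 5 gives D_5.

D5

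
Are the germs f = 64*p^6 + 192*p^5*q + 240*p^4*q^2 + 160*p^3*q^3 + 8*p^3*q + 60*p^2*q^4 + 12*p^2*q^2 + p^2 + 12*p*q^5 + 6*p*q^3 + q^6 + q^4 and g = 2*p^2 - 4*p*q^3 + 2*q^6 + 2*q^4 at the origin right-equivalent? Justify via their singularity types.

The Hessian of f at 0 is [[2, 0], [0, 0]] with rank 1, so corank 1. A Groebner basis of the Jacobian ideal J(f) in C{p,q} is {q^3, p}; counting standard monomials gives mu = 3. Corank 1: A-series; mu = 3 gives A_3. The Hessian of g at 0 is [[4, 0], [0, 0]] with rank 1, so corank 1. A Groebner basis of the Jacobian ideal J(g) in C{p,q} is {q^3, p}; counting standard monomials gives mu = 3. Corank 1: A-series; mu = 3 gives A_3. Both have type A_3, hence right-equivalent.

Yes.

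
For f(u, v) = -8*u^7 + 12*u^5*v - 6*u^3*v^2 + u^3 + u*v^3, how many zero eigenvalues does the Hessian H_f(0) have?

2

Hessian at 0 has rank 0.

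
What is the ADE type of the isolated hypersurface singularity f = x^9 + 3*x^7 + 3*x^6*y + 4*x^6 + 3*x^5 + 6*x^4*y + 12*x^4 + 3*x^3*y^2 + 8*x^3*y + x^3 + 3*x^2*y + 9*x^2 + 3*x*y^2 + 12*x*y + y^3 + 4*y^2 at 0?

A_{2}

The Hessian of f at 0 has rank 1. Corank 1: A-series; mu = 2 gives A_2.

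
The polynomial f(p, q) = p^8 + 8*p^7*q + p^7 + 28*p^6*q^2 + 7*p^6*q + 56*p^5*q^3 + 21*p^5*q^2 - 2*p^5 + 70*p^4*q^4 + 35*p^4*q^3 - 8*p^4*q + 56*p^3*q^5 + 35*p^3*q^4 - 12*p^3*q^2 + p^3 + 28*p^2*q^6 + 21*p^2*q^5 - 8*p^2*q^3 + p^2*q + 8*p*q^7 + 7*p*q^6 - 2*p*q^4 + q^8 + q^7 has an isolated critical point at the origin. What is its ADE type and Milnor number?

Type D_9, Milnor number mu = 9.

The Hessian of f at 0 has rank 0. Corank 2; j^3 = p^2*(p + q) has shape L^2 M (L != M), so D-series; mu = 9 gives D_9.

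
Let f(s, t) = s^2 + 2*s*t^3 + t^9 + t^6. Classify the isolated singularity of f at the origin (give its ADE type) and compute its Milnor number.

The Hessian of f at 0 is [[2, 0], [0, 0]] with rank 1, so corank 1. A Groebner basis of the Jacobian ideal J(f) in C{s,t} is {s^2*t^2, s^3, s + t^3}; counting standard monomials gives mu = 8. Corank 1: A-series; mu = 8 gives A_8.

Type A8, Milnor number mu = 8.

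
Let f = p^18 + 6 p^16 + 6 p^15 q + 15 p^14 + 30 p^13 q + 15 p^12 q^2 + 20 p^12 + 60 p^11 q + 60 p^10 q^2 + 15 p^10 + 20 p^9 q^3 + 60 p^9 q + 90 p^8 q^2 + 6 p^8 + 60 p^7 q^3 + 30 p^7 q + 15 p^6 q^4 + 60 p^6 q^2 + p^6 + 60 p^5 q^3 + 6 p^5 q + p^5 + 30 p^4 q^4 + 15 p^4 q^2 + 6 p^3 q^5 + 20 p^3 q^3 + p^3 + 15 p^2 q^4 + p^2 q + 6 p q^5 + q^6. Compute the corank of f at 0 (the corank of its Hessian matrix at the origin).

The Hessian at 0 is [[0, 0], [0, 0]] of rank 0; hence corank 2.

2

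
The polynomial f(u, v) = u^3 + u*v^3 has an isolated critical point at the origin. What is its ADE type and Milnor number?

Type E_7, Milnor number mu = 7.

The Hessian of f at 0 is [[0, 0], [0, 0]] with rank 0, so corank 2. A Groebner basis of the Jacobian ideal J(f) in C{u,v} is {u^3, u*v^2, 3*u^2 + v^3}; counting standard monomials gives mu = 7. Corank 2; j^3 = u^3 is a perfect cube, so E-series; the 4-jet and mu = 7 give E_7.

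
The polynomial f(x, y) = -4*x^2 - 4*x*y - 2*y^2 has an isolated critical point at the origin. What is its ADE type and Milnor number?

The Hessian of f at 0 has rank 2. Corank 0: nondegenerate Morse point, so A_1.

Type A_1, Milnor number mu = 1.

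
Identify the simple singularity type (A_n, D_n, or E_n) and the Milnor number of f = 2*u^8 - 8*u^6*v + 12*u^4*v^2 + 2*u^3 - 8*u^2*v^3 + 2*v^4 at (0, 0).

The Hessian of f at 0 is [[0, 0], [0, 0]] with rank 0, so corank 2. A Groebner basis of the Jacobian ideal J(f) in C{u,v} is {v^3, u^2}; counting standard monomials gives mu = 6. Corank 2; j^3 = 2*u^3 is a perfect cube, so E-series; the 4-jet and mu = 6 give E_6.

Type E_{6}, Milnor number mu = 6.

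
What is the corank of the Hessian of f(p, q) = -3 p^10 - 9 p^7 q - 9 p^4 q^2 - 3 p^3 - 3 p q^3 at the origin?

2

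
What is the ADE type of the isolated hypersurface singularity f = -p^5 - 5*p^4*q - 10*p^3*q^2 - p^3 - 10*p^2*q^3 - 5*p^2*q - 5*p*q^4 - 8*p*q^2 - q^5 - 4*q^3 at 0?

D_6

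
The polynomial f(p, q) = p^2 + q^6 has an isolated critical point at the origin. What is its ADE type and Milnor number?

Type A_5, Milnor number mu = 5.

The Hessian of f at 0 has rank 1. Corank 1: A-series; mu = 5 gives A_5.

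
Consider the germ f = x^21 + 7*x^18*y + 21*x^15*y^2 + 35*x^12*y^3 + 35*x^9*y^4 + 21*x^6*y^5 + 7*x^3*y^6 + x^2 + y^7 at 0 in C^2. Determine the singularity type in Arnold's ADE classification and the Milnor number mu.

Type A6, Milnor number mu = 6.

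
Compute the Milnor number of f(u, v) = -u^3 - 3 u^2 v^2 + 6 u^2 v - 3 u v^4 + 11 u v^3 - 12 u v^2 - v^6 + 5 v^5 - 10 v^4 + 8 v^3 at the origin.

7

The Hessian of f at 0 is [[0, 0], [0, 0]] with rank 0, so corank 2. A Groebner basis of the Jacobian ideal J(f) in C{u,v} is {-u^2 + 4*u*v + v^4 - v^3/3 - 4*v^2, u^3 + 14*u^2 - 56*u*v - 10*v^3/3 + 56*v^2, u^2*v + 13*u^2/3 - 52*u*v/3 - 23*v^3/9 + 52*v^2/3, u^2 + u*v^2 - 4*u*v - 5*v^3/3 + 4*v^2}; counting standard monomials gives mu = 7. Corank 2; j^3 = -(u - 2*v)^3 is a perfect cube, so E-series; the 4-jet and mu = 7 give E_7.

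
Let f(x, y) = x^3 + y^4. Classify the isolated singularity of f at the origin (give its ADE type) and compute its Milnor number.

The Hessian of f at 0 has rank 0. Corank 2; j^3 = x^3 is a perfect cube, so E-series; the 4-jet and mu = 6 give E_6.

Type E6, Milnor number mu = 6.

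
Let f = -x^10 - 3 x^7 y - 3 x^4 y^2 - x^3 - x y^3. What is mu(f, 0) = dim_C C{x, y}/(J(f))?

The Hessian of f at 0 has rank 0. Corank 2; j^3 = -x^3 is a perfect cube, so E-series; the 4-jet and mu = 7 give E_7.

7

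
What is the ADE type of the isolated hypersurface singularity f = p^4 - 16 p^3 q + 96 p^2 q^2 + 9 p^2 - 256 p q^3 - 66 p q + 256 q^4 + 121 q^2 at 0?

A_{3}

The Hessian of f at 0 is [[18, -66], [-66, 242]] with rank 1, so corank 1. A Groebner basis of the Jacobian ideal J(f) in C{p,q} is {q^3, p - 11*q/3}; counting standard monomials gives mu = 3. Corank 1: A-series; mu = 3 gives A_3.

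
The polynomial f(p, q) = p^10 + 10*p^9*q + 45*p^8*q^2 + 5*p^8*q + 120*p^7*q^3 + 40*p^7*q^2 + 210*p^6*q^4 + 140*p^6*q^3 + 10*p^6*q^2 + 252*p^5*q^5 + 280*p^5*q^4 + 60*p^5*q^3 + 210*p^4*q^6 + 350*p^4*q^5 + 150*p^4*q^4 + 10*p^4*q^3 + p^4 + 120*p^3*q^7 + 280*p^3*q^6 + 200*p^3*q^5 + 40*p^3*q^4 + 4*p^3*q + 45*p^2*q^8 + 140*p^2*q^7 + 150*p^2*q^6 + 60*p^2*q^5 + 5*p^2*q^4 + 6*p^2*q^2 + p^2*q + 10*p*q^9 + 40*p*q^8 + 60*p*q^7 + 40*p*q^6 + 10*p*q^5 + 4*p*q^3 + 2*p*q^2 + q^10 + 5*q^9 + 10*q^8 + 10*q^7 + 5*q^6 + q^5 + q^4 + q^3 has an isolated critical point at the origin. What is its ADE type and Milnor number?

Type D_{6}, Milnor number mu = 6.

The Hessian of f at 0 is [[0, 0], [0, 0]] with rank 0, so corank 2. A Groebner basis of the Jacobian ideal J(f) in C{p,q} is {p^2/5 + q^4 - q^2/5, p^3 + q^3, p*q + q^2}; counting standard monomials gives mu = 6. Corank 2; j^3 = q*(p + q)^2 has shape L^2 M (L != M), so D-series; mu = 6 gives D_6.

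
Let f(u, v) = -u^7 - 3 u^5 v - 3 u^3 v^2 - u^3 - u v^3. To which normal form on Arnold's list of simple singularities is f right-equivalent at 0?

E_{7}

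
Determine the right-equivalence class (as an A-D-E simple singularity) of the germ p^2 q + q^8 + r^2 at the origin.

D_9

The Hessian of f at 0 has rank 1. Corank 2; j^3 = p^2*q has shape L^2 M (L != M), so D-series; mu = 9 gives D_9.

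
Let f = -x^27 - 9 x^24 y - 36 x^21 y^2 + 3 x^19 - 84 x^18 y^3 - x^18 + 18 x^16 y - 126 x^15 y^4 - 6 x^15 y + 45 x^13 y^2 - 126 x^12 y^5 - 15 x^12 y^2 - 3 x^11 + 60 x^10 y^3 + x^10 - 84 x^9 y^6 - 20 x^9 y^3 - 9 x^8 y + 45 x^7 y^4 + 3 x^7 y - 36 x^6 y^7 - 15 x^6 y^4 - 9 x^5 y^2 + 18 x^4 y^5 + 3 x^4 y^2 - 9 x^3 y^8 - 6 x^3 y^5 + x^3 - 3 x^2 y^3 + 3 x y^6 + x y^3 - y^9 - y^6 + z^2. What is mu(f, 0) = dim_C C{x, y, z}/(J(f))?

The Hessian of f at 0 is [[0, 0, 0], [0, 0, 0], [0, 0, 2]] with rank 1, so corank 2. A Groebner basis of the Jacobian ideal J(f) in C{x,y,z} is {x^3, x*y^2, 3*x^2 + y^3, z}; counting standard monomials gives mu = 7. Corank 2; j^3 = x^3 is a perfect cube, so E-series; the 4-jet and mu = 7 give E_7.

7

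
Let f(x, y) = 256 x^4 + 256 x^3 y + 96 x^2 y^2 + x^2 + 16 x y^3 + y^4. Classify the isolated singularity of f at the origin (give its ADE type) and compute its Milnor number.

Type A_{3}, Milnor number mu = 3.

The Hessian of f at 0 has rank 1. Corank 1: A-series; mu = 3 gives A_3.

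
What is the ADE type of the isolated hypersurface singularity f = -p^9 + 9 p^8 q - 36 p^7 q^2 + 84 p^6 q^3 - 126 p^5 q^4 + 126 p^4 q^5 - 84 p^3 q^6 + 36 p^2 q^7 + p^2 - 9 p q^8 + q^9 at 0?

The Hessian of f at 0 has rank 1. Corank 1: A-series; mu = 8 gives A_8.

A8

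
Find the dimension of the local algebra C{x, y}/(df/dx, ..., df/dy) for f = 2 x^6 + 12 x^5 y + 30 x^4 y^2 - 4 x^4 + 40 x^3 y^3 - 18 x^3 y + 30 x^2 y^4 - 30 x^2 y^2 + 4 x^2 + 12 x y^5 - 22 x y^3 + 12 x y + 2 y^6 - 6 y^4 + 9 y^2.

5

The Hessian of f at 0 has rank 1. Corank 1: A-series; mu = 5 gives A_5.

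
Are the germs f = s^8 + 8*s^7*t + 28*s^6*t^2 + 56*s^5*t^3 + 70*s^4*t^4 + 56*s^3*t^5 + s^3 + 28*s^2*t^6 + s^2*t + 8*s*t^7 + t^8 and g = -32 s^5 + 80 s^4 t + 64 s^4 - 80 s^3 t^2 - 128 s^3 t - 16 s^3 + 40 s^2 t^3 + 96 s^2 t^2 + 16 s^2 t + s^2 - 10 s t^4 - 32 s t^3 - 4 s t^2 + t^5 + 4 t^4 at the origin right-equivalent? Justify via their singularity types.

No.

The Hessian of f at 0 is [[0, 0], [0, 0]] with rank 0, so corank 2. A Groebner basis of the Jacobian ideal J(f) in C{s,t} is {-s*t/8 + t^7, s*t^2, s^2 + s*t}; counting standard monomials gives mu = 9. Corank 2; j^3 = s^2*(s + t) has shape L^2 M (L != M), so D-series; mu = 9 gives D_9. The Hessian of g at 0 is [[2, 0], [0, 0]] with rank 1, so corank 1. A Groebner basis of the Jacobian ideal J(g) in C{s,t} is {s/16 + t^3 - t^2/8, s^2, s*t + s/8 - t^2/4}; counting standard monomials gives mu = 4. Corank 1: A-series; mu = 4 gives A_4. f is D_9 but g is A_4, hence not right-equivalent.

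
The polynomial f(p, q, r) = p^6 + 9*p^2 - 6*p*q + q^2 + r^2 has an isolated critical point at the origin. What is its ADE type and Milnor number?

The Hessian of f at 0 has rank 2. Corank 1: A-series; mu = 5 gives A_5.

Type A_5, Milnor number mu = 5.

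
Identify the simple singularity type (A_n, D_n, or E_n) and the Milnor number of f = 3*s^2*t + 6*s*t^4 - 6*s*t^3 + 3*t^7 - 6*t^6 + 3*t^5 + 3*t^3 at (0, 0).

Type D4, Milnor number mu = 4.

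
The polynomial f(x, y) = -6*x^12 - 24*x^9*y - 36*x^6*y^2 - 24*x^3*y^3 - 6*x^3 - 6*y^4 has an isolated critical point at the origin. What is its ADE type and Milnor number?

Type E6, Milnor number mu = 6.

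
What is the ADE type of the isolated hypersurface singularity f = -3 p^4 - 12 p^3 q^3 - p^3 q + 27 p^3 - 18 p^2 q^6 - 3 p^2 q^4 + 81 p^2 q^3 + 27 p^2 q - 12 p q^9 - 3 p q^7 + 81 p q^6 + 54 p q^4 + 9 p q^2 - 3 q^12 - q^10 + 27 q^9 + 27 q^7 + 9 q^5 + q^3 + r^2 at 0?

E_{7}

The Hessian of f at 0 has rank 1. Corank 2; j^3 = (3*p + q)^3 is a perfect cube, so E-series; the 4-jet and mu = 7 give E_7.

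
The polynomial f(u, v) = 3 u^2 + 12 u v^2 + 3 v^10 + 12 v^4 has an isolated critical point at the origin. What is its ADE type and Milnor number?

Type A9, Milnor number mu = 9.

The Hessian of f at 0 is [[6, 0], [0, 0]] with rank 1, so corank 1. A Groebner basis of the Jacobian ideal J(f) in C{u,v} is {u^5, u^4*v, u/2 + v^2}; counting standard monomials gives mu = 9. Corank 1: A-series; mu = 9 gives A_9.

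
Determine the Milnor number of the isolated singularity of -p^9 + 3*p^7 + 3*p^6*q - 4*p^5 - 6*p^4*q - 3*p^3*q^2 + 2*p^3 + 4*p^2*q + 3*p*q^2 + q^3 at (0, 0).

4

The Hessian of f at 0 has rank 0. Corank 2; j^3 = (p + q)*(2*p^2 + 2*p*q + q^2) splits into three distinct lines over C (the quadratic factor has nonzero discriminant), so D_4.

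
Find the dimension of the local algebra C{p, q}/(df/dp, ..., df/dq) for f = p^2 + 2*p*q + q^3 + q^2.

2

The Hessian of f at 0 has rank 1. Corank 1: A-series; mu = 2 gives A_2.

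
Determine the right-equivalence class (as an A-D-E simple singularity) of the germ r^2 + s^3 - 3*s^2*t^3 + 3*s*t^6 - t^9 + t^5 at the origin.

E_{8}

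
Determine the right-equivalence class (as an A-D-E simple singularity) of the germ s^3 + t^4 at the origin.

E6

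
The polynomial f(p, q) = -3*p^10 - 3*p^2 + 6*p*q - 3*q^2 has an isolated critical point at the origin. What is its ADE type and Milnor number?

The Hessian of f at 0 is [[-6, 6], [6, -6]] with rank 1, so corank 1. A Groebner basis of the Jacobian ideal J(f) in C{p,q} is {q^9, p - q}; counting standard monomials gives mu = 9. Corank 1: A-series; mu = 9 gives A_9.

Type A_{9}, Milnor number mu = 9.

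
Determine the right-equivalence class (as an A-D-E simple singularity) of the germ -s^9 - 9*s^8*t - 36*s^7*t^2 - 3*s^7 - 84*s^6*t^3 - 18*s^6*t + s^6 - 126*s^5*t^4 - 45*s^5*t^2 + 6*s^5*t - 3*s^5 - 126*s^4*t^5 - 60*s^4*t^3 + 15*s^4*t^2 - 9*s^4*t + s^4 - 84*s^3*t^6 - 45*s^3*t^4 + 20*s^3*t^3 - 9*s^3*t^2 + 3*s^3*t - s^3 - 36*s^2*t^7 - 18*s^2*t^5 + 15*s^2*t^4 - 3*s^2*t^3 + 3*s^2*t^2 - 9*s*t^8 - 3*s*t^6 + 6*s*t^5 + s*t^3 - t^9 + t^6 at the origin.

E_7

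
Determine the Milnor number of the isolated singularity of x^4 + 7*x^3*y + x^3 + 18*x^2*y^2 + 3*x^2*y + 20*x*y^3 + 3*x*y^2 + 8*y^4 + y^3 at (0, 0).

The Hessian of f at 0 is [[0, 0], [0, 0]] with rank 0, so corank 2. A Groebner basis of the Jacobian ideal J(f) in C{x,y} is {3*x^2 + 6*x*y + y^4 + y^3 + 3*y^2, x^3 + 9*x^2 + 18*x*y + 4*y^3 + 9*y^2, x^2*y - 5*x^2 - 10*x*y - 8*y^3/3 - 5*y^2, 2*x^2 + x*y^2 + 4*x*y + 5*y^3/3 + 2*y^2}; counting standard monomials gives mu = 7. Corank 2; j^3 = (x + y)^3 is a perfect cube, so E-series; the 4-jet and mu = 7 give E_7.

7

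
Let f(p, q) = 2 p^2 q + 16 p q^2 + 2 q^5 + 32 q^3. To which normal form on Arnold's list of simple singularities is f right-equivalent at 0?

The Hessian of f at 0 has rank 0. Corank 2; j^3 = 2*q*(p + 4*q)^2 has shape L^2 M (L != M), so D-series; mu = 6 gives D_6.

D_{6}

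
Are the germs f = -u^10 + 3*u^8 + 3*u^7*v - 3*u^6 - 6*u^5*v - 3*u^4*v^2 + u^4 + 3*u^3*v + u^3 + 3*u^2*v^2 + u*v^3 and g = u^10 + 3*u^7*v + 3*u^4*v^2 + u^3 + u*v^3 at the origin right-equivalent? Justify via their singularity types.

Yes.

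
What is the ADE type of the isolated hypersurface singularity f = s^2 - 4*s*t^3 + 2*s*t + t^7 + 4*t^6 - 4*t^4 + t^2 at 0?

A_{6}

The Hessian of f at 0 is [[2, 2], [2, 2]] with rank 1, so corank 1. A Groebner basis of the Jacobian ideal J(f) in C{s,t} is {-s/2 + t^3 - t/2, s^2 + 2*s*t + t^2}; counting standard monomials gives mu = 6. Corank 1: A-series; mu = 6 gives A_6.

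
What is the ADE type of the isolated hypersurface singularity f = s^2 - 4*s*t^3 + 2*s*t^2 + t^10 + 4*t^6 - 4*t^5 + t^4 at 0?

The Hessian of f at 0 has rank 1. Corank 1: A-series; mu = 9 gives A_9.

A9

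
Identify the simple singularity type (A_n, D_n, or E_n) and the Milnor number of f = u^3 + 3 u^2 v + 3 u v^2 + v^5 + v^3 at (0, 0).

Type E_8, Milnor number mu = 8.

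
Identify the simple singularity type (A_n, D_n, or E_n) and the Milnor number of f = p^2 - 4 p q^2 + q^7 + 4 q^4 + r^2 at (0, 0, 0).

Type A6, Milnor number mu = 6.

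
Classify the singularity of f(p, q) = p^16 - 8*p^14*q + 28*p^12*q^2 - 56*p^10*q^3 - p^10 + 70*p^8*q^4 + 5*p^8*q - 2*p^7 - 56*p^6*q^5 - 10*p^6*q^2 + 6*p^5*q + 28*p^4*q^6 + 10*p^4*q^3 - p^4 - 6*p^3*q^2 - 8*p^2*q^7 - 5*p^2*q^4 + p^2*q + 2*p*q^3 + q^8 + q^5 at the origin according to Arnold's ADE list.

D9

The Hessian of f at 0 is [[0, 0], [0, 0]] with rank 0, so corank 2. A Groebner basis of the Jacobian ideal J(f) in C{p,q} is {p^2*q^2 - p*q/2 - q^3/2, p^2*q + p*q^3, p^2/5 + 6*p*q^2/5 + q^4, p^3 + p*q/2 + q^3/2}; counting standard monomials gives mu = 9. Corank 2; j^3 = p^2*q has shape L^2 M (L != M), so D-series; mu = 9 gives D_9.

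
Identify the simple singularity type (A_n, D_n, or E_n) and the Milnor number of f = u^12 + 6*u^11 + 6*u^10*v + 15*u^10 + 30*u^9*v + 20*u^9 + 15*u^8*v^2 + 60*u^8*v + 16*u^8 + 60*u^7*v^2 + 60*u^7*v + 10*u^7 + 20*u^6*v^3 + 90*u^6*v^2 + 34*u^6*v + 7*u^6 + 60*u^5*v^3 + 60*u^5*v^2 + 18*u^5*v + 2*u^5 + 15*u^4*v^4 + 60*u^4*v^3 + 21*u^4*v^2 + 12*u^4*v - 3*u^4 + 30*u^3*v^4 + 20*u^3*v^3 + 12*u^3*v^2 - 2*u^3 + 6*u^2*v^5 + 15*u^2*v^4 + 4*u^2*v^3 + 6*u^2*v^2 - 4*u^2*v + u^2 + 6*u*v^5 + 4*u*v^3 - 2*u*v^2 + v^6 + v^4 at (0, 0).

Type A5, Milnor number mu = 5.

The Hessian of f at 0 is [[2, 0], [0, 0]] with rank 1, so corank 1. A Groebner basis of the Jacobian ideal J(f) in C{u,v} is {u*v^2 + 2*u*v - u + v^2, -5*u*v + 2*u + v^3 - 2*v^2, u^2 + 2*u*v - u + v^2}; counting standard monomials gives mu = 5. Corank 1: A-series; mu = 5 gives A_5.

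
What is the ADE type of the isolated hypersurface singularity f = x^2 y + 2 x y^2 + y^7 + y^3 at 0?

The Hessian of f at 0 is [[0, 0], [0, 0]] with rank 0, so corank 2. A Groebner basis of the Jacobian ideal J(f) in C{x,y} is {x^2/7 + y^6 - y^2/7, x^3 + y^3, x*y + y^2}; counting standard monomials gives mu = 8. Corank 2; j^3 = y*(x + y)^2 has shape L^2 M (L != M), so D-series; mu = 8 gives D_8.

D8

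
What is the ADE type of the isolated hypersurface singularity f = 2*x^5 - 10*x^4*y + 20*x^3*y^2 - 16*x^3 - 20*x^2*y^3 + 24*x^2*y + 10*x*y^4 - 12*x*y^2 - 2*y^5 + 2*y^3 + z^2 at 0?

E8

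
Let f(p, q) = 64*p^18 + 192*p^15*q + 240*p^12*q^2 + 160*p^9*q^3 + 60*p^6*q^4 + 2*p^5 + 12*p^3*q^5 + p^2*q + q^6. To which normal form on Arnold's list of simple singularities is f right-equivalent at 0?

The Hessian of f at 0 is [[0, 0], [0, 0]] with rank 0, so corank 2. A Groebner basis of the Jacobian ideal J(f) in C{p,q} is {p^2/6 + q^5, p^3, p*q}; counting standard monomials gives mu = 7. Corank 2; j^3 = p^2*q has shape L^2 M (L != M), so D-series; mu = 7 gives D_7.

D_{7}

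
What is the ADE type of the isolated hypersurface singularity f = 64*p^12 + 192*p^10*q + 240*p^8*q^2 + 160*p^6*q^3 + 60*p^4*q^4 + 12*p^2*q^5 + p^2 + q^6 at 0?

A_{5}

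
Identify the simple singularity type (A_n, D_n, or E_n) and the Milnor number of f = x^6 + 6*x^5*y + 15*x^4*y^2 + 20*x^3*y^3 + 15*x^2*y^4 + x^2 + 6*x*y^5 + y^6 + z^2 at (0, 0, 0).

Type A_{5}, Milnor number mu = 5.

The Hessian of f at 0 has rank 2. Corank 1: A-series; mu = 5 gives A_5.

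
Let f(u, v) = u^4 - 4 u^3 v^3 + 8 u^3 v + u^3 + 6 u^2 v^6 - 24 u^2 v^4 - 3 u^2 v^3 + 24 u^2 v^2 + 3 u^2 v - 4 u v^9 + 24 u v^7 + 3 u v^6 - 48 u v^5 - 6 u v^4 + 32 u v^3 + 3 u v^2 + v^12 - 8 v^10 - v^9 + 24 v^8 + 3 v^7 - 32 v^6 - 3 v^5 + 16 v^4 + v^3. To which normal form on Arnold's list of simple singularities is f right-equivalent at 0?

The Hessian of f at 0 is [[0, 0], [0, 0]] with rank 0, so corank 2. A Groebner basis of the Jacobian ideal J(f) in C{u,v} is {v^4, u*v^2 + 4*v^3/3, u^2 + 2*u*v + v^2}; counting standard monomials gives mu = 6. Corank 2; j^3 = (u + v)^3 is a perfect cube, so E-series; the 4-jet and mu = 6 give E_6.

E_{6}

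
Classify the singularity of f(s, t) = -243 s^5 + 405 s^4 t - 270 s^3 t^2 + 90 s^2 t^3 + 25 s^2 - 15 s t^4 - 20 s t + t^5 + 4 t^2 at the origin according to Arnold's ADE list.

The Hessian of f at 0 is [[50, -20], [-20, 8]] with rank 1, so corank 1. A Groebner basis of the Jacobian ideal J(f) in C{s,t} is {t^4, s - 2*t/5}; counting standard monomials gives mu = 4. Corank 1: A-series; mu = 4 gives A_4.

A_4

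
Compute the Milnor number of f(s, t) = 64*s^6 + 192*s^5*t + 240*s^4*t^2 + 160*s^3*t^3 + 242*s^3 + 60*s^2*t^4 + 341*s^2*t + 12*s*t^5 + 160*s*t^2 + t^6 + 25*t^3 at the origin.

7

The Hessian of f at 0 has rank 0. Corank 2; j^3 = (2*s + t)*(11*s + 5*t)^2 has shape L^2 M (L != M), so D-series; mu = 7 gives D_7.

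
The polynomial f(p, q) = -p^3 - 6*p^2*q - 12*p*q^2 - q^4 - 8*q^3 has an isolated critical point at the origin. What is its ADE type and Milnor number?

Type E_{6}, Milnor number mu = 6.

The Hessian of f at 0 has rank 0. Corank 2; j^3 = -(p + 2*q)^3 is a perfect cube, so E-series; the 4-jet and mu = 6 give E_6.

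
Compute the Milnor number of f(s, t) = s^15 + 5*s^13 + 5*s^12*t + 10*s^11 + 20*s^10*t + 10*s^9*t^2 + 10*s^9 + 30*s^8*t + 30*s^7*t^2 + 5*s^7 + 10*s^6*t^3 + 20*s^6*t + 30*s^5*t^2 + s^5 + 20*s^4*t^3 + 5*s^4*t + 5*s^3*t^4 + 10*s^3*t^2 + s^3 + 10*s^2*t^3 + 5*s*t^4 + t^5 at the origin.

8

The Hessian of f at 0 is [[0, 0], [0, 0]] with rank 0, so corank 2. A Groebner basis of the Jacobian ideal J(f) in C{s,t} is {t^5, s*t^3 + t^4/4, s^2}; counting standard monomials gives mu = 8. Corank 2; j^3 = s^3 is a perfect cube, so E-series; the 5-jet and mu = 8 give E_8.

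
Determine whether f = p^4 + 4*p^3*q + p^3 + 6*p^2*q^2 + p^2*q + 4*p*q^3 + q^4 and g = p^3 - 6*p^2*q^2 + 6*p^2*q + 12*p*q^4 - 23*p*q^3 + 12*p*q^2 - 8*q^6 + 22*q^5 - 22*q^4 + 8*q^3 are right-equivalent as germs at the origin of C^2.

The Hessian of f at 0 has rank 0. Corank 2; j^3 = p^2*(p + q) has shape L^2 M (L != M), so D-series; mu = 5 gives D_5. The Hessian of g at 0 has rank 0. Corank 2; j^3 = (p + 2*q)^3 is a perfect cube, so E-series; the 4-jet and mu = 7 give E_7. f is D_5 but g is E_7, hence not right-equivalent.

No.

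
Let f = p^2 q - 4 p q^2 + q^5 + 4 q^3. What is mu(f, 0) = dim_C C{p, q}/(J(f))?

The Hessian of f at 0 is [[0, 0], [0, 0]] with rank 0, so corank 2. A Groebner basis of the Jacobian ideal J(f) in C{p,q} is {p^2/5 + q^4 - 4*q^2/5, p^3 - 8*q^3, p*q - 2*q^2}; counting standard monomials gives mu = 6. Corank 2; j^3 = q*(p - 2*q)^2 has shape L^2 M (L != M), so D-series; mu = 6 gives D_6.

6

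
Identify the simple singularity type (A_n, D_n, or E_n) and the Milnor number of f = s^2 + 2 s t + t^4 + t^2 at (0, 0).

Type A_3, Milnor number mu = 3.

The Hessian of f at 0 is [[2, 2], [2, 2]] with rank 1, so corank 1. A Groebner basis of the Jacobian ideal J(f) in C{s,t} is {t^3, s + t}; counting standard monomials gives mu = 3. Corank 1: A-series; mu = 3 gives A_3.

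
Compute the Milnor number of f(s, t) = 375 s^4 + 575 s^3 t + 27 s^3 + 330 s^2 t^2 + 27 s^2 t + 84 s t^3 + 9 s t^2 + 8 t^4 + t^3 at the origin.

7

The Hessian of f at 0 has rank 0. Corank 2; j^3 = (3*s + t)^3 is a perfect cube, so E-series; the 4-jet and mu = 7 give E_7.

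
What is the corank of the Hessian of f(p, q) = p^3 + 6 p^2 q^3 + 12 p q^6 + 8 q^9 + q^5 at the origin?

The Hessian at 0 is [[0, 0], [0, 0]] of rank 0; hence corank 2.

2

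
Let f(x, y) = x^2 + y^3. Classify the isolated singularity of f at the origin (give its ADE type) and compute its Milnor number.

Type A_2, Milnor number mu = 2.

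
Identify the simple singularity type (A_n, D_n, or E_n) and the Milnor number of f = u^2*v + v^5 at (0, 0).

Type D_6, Milnor number mu = 6.

The Hessian of f at 0 has rank 0. Corank 2; j^3 = u^2*v has shape L^2 M (L != M), so D-series; mu = 6 gives D_6.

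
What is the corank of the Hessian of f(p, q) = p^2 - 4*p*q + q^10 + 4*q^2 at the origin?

1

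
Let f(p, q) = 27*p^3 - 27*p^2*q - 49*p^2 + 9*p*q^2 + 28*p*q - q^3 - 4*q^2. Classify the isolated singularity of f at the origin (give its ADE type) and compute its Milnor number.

Type A2, Milnor number mu = 2.

The Hessian of f at 0 has rank 1. Corank 1: A-series; mu = 2 gives A_2.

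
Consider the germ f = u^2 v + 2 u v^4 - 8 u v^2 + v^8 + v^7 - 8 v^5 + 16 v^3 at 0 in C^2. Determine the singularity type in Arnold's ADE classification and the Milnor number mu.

Type D_9, Milnor number mu = 9.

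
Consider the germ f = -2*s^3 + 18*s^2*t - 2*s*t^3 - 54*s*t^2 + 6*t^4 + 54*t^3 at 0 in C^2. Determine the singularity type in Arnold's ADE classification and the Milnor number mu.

The Hessian of f at 0 has rank 0. Corank 2; j^3 = -2*(s - 3*t)^3 is a perfect cube, so E-series; the 4-jet and mu = 7 give E_7.

Type E7, Milnor number mu = 7.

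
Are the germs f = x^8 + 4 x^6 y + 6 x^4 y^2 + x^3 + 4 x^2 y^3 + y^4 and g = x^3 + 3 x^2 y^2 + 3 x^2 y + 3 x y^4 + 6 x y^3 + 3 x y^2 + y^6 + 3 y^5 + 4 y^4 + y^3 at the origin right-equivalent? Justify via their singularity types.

The Hessian of f at 0 has rank 0. Corank 2; j^3 = x^3 is a perfect cube, so E-series; the 4-jet and mu = 6 give E_6. The Hessian of g at 0 has rank 0. Corank 2; j^3 = (x + y)^3 is a perfect cube, so E-series; the 4-jet and mu = 6 give E_6. Both have type E_6, hence right-equivalent.

Yes.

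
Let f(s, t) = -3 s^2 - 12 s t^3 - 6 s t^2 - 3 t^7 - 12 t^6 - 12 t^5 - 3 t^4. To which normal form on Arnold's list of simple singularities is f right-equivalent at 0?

A_6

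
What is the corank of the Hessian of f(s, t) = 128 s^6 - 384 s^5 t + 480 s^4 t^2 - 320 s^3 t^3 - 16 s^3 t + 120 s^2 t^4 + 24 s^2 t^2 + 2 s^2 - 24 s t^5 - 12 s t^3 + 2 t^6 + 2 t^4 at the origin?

1

Hessian at 0 has rank 1.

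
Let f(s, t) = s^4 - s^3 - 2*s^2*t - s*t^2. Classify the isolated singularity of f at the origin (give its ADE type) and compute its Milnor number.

Type D5, Milnor number mu = 5.

The Hessian of f at 0 is [[0, 0], [0, 0]] with rank 0, so corank 2. A Groebner basis of the Jacobian ideal J(f) in C{s,t} is {s*t^2 - s*t/4 - t^2/4, s*t/4 + t^3 + t^2/4, s^2 + s*t}; counting standard monomials gives mu = 5. Corank 2; j^3 = -s*(s + t)^2 has shape L^2 M (L != M), so D-series; mu = 5 gives D_5.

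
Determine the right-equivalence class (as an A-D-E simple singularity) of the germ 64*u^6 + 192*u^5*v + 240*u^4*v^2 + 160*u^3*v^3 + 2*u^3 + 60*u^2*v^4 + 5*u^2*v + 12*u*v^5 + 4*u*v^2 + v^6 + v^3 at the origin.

D_{7}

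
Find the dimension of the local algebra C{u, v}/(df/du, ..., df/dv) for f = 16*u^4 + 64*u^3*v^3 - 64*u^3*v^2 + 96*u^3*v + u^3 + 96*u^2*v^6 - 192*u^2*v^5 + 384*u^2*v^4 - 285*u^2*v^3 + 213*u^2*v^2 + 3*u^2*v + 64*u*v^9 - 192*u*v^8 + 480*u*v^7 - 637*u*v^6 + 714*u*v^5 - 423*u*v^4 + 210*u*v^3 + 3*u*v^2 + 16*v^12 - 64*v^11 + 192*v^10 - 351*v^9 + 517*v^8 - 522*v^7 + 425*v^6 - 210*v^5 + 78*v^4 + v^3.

6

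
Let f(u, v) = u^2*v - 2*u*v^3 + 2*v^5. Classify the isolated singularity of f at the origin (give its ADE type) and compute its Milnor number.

Type D6, Milnor number mu = 6.

The Hessian of f at 0 is [[0, 0], [0, 0]] with rank 0, so corank 2. A Groebner basis of the Jacobian ideal J(f) in C{u,v} is {u^3, u^2*v, u^2/4 + u*v^2, -u*v + v^3}; counting standard monomials gives mu = 6. Corank 2; j^3 = u^2*v has shape L^2 M (L != M), so D-series; mu = 6 gives D_6.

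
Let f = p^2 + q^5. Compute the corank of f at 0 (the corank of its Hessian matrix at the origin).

Hessian at 0 has rank 1.

1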